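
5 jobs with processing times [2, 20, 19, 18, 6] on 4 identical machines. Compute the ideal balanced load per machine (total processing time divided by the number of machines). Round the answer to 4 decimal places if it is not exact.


Total processing time = 2 + 20 + 19 + 18 + 6 = 65
Number of machines = 4
Ideal balanced load = 65 / 4 = 16.25

16.25


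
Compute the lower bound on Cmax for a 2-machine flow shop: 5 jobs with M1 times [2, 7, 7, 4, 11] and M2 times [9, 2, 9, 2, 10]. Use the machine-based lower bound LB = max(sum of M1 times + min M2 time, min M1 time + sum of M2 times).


LB1 = sum(M1 times) + min(M2 times) = 31 + 2 = 33
LB2 = min(M1 times) + sum(M2 times) = 2 + 32 = 34
Lower bound = max(LB1, LB2) = max(33, 34) = 34

34


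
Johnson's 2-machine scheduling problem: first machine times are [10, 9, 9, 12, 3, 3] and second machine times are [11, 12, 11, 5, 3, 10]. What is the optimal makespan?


Apply Johnson's rule:
  Group 1 (a <= b): [(5, 3, 3), (6, 3, 10), (2, 9, 12), (3, 9, 11), (1, 10, 11)]
  Group 2 (a > b): [(4, 12, 5)]
Optimal job order: [5, 6, 2, 3, 1, 4]
Schedule:
  Job 5: M1 done at 3, M2 done at 6
  Job 6: M1 done at 6, M2 done at 16
  Job 2: M1 done at 15, M2 done at 28
  Job 3: M1 done at 24, M2 done at 39
  Job 1: M1 done at 34, M2 done at 50
  Job 4: M1 done at 46, M2 done at 55
Makespan = 55

55


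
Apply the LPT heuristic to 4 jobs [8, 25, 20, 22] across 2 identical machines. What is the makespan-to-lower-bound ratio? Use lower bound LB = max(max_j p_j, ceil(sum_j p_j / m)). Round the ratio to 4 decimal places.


LPT order: [25, 22, 20, 8]
Machine loads after assignment: [33, 42]
LPT makespan = 42
Lower bound = max(max_job, ceil(total/2)) = max(25, 38) = 38
Ratio = 42 / 38 = 1.1053

1.1053


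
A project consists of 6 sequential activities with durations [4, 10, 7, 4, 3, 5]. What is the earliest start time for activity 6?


Activity 6 starts after activities 1 through 5 complete.
Predecessor durations: [4, 10, 7, 4, 3]
ES = 4 + 10 + 7 + 4 + 3 = 28

28


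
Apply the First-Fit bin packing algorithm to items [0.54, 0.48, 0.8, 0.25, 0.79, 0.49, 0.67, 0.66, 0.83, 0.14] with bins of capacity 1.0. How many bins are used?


Place items sequentially using First-Fit:
  Item 0.54 -> new Bin 1
  Item 0.48 -> new Bin 2
  Item 0.8 -> new Bin 3
  Item 0.25 -> Bin 1 (now 0.79)
  Item 0.79 -> new Bin 4
  Item 0.49 -> Bin 2 (now 0.97)
  Item 0.67 -> new Bin 5
  Item 0.66 -> new Bin 6
  Item 0.83 -> new Bin 7
  Item 0.14 -> Bin 1 (now 0.93)
Total bins used = 7

7


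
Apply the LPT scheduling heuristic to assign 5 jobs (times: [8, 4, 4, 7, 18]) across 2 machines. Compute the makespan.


Sort jobs in decreasing order (LPT): [18, 8, 7, 4, 4]
Assign each job to the least loaded machine:
  Machine 1: jobs [18, 4], load = 22
  Machine 2: jobs [8, 7, 4], load = 19
Makespan = max load = 22

22


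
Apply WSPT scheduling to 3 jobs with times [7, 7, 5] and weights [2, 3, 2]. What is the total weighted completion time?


Compute p/w ratios and sort ascending (WSPT): [(7, 3), (5, 2), (7, 2)]
Compute weighted completion times:
  Job (p=7,w=3): C=7, w*C=3*7=21
  Job (p=5,w=2): C=12, w*C=2*12=24
  Job (p=7,w=2): C=19, w*C=2*19=38
Total weighted completion time = 83

83


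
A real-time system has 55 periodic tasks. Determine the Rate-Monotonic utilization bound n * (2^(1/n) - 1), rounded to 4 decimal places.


Compute 2^(1/55) = 1.0126824244
Subtract 1: 1.0126824244 - 1 = 0.0126824244
Multiply by n: 55 * 0.0126824244 = 0.6975333420
Round to 4 dp: 0.6975

0.6975


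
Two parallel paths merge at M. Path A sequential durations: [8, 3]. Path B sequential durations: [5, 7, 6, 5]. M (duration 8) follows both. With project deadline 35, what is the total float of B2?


Forward pass: ES(B2) = sum of predecessors on chain B = 5
EF = ES + duration = 5 + 7 = 12
Backward pass: LF(M) = deadline = 35; LS(M) = 35 - 8 = 27
LF(B2) = LS(M) - sum(successors on chain B) = 27 - 11 = 16
LS = LF - duration = 16 - 7 = 9
Total float = LS - ES = 9 - 5 = 4

4


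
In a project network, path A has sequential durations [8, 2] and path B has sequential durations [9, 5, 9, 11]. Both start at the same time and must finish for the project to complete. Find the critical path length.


Path A total = 8 + 2 = 10
Path B total = 9 + 5 + 9 + 11 = 34
Critical path = longest path = max(10, 34) = 34

34


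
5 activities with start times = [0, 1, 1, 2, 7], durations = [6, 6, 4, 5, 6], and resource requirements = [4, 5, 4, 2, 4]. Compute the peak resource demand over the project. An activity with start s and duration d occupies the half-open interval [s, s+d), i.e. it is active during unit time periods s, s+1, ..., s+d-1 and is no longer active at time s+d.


Each activity i is active on [start_i, start_i + duration_i).
Compute total resource usage per time slot:
  t=0: active resources = [4], total = 4
  t=1: active resources = [4, 5, 4], total = 13
  t=2: active resources = [4, 5, 4, 2], total = 15
  t=3: active resources = [4, 5, 4, 2], total = 15
  t=4: active resources = [4, 5, 4, 2], total = 15
  t=5: active resources = [4, 5, 2], total = 11
  t=6: active resources = [5, 2], total = 7
  t=7: active resources = [4], total = 4
  t=8: active resources = [4], total = 4
  t=9: active resources = [4], total = 4
  t=10: active resources = [4], total = 4
  t=11: active resources = [4], total = 4
  t=12: active resources = [4], total = 4
Peak resource demand = 15

15


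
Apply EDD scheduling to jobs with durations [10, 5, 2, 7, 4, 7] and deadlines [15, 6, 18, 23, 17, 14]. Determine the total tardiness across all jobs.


Sort by due date (EDD order): [(5, 6), (7, 14), (10, 15), (4, 17), (2, 18), (7, 23)]
Compute completion times and tardiness:
  Job 1: p=5, d=6, C=5, tardiness=max(0,5-6)=0
  Job 2: p=7, d=14, C=12, tardiness=max(0,12-14)=0
  Job 3: p=10, d=15, C=22, tardiness=max(0,22-15)=7
  Job 4: p=4, d=17, C=26, tardiness=max(0,26-17)=9
  Job 5: p=2, d=18, C=28, tardiness=max(0,28-18)=10
  Job 6: p=7, d=23, C=35, tardiness=max(0,35-23)=12
Total tardiness = 38

38


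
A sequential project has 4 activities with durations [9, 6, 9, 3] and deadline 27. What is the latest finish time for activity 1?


LF(activity 1) = deadline - sum of successor durations
Successors: activities 2 through 4 with durations [6, 9, 3]
Sum of successor durations = 18
LF = 27 - 18 = 9

9


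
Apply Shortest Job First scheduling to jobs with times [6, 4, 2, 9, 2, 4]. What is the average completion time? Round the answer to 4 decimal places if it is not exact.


SJF order (ascending): [2, 2, 4, 4, 6, 9]
Completion times:
  Job 1: burst=2, C=2
  Job 2: burst=2, C=4
  Job 3: burst=4, C=8
  Job 4: burst=4, C=12
  Job 5: burst=6, C=18
  Job 6: burst=9, C=27
Average completion = 71/6 = 11.8333

11.8333


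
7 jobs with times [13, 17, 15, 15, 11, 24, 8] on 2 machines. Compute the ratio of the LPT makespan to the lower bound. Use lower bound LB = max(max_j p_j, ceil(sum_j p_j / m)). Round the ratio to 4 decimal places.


LPT order: [24, 17, 15, 15, 13, 11, 8]
Machine loads after assignment: [50, 53]
LPT makespan = 53
Lower bound = max(max_job, ceil(total/2)) = max(24, 52) = 52
Ratio = 53 / 52 = 1.0192

1.0192


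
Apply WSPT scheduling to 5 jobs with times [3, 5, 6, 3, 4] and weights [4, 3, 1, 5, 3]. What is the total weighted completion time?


Compute p/w ratios and sort ascending (WSPT): [(3, 5), (3, 4), (4, 3), (5, 3), (6, 1)]
Compute weighted completion times:
  Job (p=3,w=5): C=3, w*C=5*3=15
  Job (p=3,w=4): C=6, w*C=4*6=24
  Job (p=4,w=3): C=10, w*C=3*10=30
  Job (p=5,w=3): C=15, w*C=3*15=45
  Job (p=6,w=1): C=21, w*C=1*21=21
Total weighted completion time = 135

135


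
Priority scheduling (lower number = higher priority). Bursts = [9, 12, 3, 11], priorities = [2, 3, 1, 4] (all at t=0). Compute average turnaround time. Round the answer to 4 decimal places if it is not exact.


Sort by priority (ascending = highest first):
Order: [(1, 3), (2, 9), (3, 12), (4, 11)]
Completion times:
  Priority 1, burst=3, C=3
  Priority 2, burst=9, C=12
  Priority 3, burst=12, C=24
  Priority 4, burst=11, C=35
Average turnaround = 74/4 = 18.5

18.5


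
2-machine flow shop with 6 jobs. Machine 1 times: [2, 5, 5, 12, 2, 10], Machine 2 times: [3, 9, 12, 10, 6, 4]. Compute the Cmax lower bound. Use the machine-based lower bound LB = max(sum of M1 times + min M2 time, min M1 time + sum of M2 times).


LB1 = sum(M1 times) + min(M2 times) = 36 + 3 = 39
LB2 = min(M1 times) + sum(M2 times) = 2 + 44 = 46
Lower bound = max(LB1, LB2) = max(39, 46) = 46

46


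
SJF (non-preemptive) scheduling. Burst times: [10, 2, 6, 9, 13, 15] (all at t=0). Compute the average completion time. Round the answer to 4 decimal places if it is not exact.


SJF order (ascending): [2, 6, 9, 10, 13, 15]
Completion times:
  Job 1: burst=2, C=2
  Job 2: burst=6, C=8
  Job 3: burst=9, C=17
  Job 4: burst=10, C=27
  Job 5: burst=13, C=40
  Job 6: burst=15, C=55
Average completion = 149/6 = 24.8333

24.8333


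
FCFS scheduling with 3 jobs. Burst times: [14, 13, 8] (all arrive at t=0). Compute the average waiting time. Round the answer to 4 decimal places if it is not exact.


FCFS order (as given): [14, 13, 8]
Waiting times:
  Job 1: wait = 0
  Job 2: wait = 14
  Job 3: wait = 27
Sum of waiting times = 41
Average waiting time = 41/3 = 13.6667

13.6667


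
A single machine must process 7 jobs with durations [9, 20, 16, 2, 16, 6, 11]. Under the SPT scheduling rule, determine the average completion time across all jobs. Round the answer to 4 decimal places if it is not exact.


Sort jobs by processing time (SPT order): [2, 6, 9, 11, 16, 16, 20]
Compute completion times sequentially:
  Job 1: processing = 2, completes at 2
  Job 2: processing = 6, completes at 8
  Job 3: processing = 9, completes at 17
  Job 4: processing = 11, completes at 28
  Job 5: processing = 16, completes at 44
  Job 6: processing = 16, completes at 60
  Job 7: processing = 20, completes at 80
Sum of completion times = 239
Average completion time = 239/7 = 34.1429

34.1429


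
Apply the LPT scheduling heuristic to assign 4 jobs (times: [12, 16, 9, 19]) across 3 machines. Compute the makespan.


Sort jobs in decreasing order (LPT): [19, 16, 12, 9]
Assign each job to the least loaded machine:
  Machine 1: jobs [19], load = 19
  Machine 2: jobs [16], load = 16
  Machine 3: jobs [12, 9], load = 21
Makespan = max load = 21

21


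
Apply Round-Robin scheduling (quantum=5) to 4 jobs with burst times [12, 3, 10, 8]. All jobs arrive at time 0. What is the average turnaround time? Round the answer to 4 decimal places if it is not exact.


Time quantum = 5
Execution trace:
  J1 runs 5 units, time = 5
  J2 runs 3 units, time = 8
  J3 runs 5 units, time = 13
  J4 runs 5 units, time = 18
  J1 runs 5 units, time = 23
  J3 runs 5 units, time = 28
  J4 runs 3 units, time = 31
  J1 runs 2 units, time = 33
Finish times: [33, 8, 28, 31]
Average turnaround = 100/4 = 25.0

25.0


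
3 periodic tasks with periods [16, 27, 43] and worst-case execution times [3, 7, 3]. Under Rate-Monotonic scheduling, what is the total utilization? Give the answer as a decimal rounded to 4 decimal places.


Compute individual utilizations (exact fractions):
  Task 1: C/T = 3/16 (approx. 0.1875)
  Task 2: C/T = 7/27 (approx. 0.2593)
  Task 3: C/T = 3/43 (approx. 0.0698)
Total utilization U = 3/16 + 7/27 + 3/43 = 9595/18576
Rounded to 4 decimal places: U = 0.5165
RM (Liu & Layland) bound for 3 tasks = 0.779763; compare with U = 9595/18576 (approx. 0.516527)
U <= bound, so schedulable by RM sufficient condition.

0.5165


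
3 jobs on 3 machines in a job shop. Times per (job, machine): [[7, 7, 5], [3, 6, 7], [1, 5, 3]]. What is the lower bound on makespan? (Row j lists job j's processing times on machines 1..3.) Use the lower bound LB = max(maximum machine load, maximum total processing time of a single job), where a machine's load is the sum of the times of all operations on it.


Machine loads:
  Machine 1: 7 + 3 + 1 = 11
  Machine 2: 7 + 6 + 5 = 18
  Machine 3: 5 + 7 + 3 = 15
Max machine load = 18
Job totals:
  Job 1: 19
  Job 2: 16
  Job 3: 9
Max job total = 19
Lower bound = max(18, 19) = 19

19


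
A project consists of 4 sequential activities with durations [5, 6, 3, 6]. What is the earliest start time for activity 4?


Activity 4 starts after activities 1 through 3 complete.
Predecessor durations: [5, 6, 3]
ES = 5 + 6 + 3 = 14

14


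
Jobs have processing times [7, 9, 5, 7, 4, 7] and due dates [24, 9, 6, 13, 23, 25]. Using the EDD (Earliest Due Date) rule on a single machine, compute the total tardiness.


Sort by due date (EDD order): [(5, 6), (9, 9), (7, 13), (4, 23), (7, 24), (7, 25)]
Compute completion times and tardiness:
  Job 1: p=5, d=6, C=5, tardiness=max(0,5-6)=0
  Job 2: p=9, d=9, C=14, tardiness=max(0,14-9)=5
  Job 3: p=7, d=13, C=21, tardiness=max(0,21-13)=8
  Job 4: p=4, d=23, C=25, tardiness=max(0,25-23)=2
  Job 5: p=7, d=24, C=32, tardiness=max(0,32-24)=8
  Job 6: p=7, d=25, C=39, tardiness=max(0,39-25)=14
Total tardiness = 37

37


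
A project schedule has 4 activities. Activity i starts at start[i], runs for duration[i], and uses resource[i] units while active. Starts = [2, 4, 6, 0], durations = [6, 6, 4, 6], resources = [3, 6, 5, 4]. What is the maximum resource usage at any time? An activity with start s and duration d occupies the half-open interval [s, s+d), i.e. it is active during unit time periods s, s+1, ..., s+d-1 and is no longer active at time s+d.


Each activity i is active on [start_i, start_i + duration_i).
Compute total resource usage per time slot:
  t=0: active resources = [4], total = 4
  t=1: active resources = [4], total = 4
  t=2: active resources = [3, 4], total = 7
  t=3: active resources = [3, 4], total = 7
  t=4: active resources = [3, 6, 4], total = 13
  t=5: active resources = [3, 6, 4], total = 13
  t=6: active resources = [3, 6, 5], total = 14
  t=7: active resources = [3, 6, 5], total = 14
  t=8: active resources = [6, 5], total = 11
  t=9: active resources = [6, 5], total = 11
Peak resource demand = 14

14


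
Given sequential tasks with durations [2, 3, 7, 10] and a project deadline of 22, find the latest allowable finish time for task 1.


LF(activity 1) = deadline - sum of successor durations
Successors: activities 2 through 4 with durations [3, 7, 10]
Sum of successor durations = 20
LF = 22 - 20 = 2

2


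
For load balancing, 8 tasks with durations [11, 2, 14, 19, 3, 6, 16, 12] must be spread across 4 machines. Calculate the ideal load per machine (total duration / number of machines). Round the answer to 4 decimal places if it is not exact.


Total processing time = 11 + 2 + 14 + 19 + 3 + 6 + 16 + 12 = 83
Number of machines = 4
Ideal balanced load = 83 / 4 = 20.75

20.75


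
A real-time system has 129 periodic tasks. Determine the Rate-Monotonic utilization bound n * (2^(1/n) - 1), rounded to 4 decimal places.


Compute 2^(1/129) = 1.0053876957
Subtract 1: 1.0053876957 - 1 = 0.0053876957
Multiply by n: 129 * 0.0053876957 = 0.6950127453
Round to 4 dp: 0.6950

0.6950


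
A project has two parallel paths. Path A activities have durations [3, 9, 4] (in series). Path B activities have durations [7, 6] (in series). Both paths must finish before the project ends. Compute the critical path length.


Path A total = 3 + 9 + 4 = 16
Path B total = 7 + 6 = 13
Critical path = longest path = max(16, 13) = 16

16


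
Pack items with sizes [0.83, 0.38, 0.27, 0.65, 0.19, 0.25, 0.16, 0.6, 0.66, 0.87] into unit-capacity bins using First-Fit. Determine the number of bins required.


Place items sequentially using First-Fit:
  Item 0.83 -> new Bin 1
  Item 0.38 -> new Bin 2
  Item 0.27 -> Bin 2 (now 0.65)
  Item 0.65 -> new Bin 3
  Item 0.19 -> Bin 2 (now 0.84)
  Item 0.25 -> Bin 3 (now 0.9)
  Item 0.16 -> Bin 1 (now 0.99)
  Item 0.6 -> new Bin 4
  Item 0.66 -> new Bin 5
  Item 0.87 -> new Bin 6
Total bins used = 6

6


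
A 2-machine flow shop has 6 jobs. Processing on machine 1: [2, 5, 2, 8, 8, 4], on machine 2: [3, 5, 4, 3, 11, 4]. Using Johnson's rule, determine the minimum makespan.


Apply Johnson's rule:
  Group 1 (a <= b): [(1, 2, 3), (3, 2, 4), (6, 4, 4), (2, 5, 5), (5, 8, 11)]
  Group 2 (a > b): [(4, 8, 3)]
Optimal job order: [1, 3, 6, 2, 5, 4]
Schedule:
  Job 1: M1 done at 2, M2 done at 5
  Job 3: M1 done at 4, M2 done at 9
  Job 6: M1 done at 8, M2 done at 13
  Job 2: M1 done at 13, M2 done at 18
  Job 5: M1 done at 21, M2 done at 32
  Job 4: M1 done at 29, M2 done at 35
Makespan = 35

35


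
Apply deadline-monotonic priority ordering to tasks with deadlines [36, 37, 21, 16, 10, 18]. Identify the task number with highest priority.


Sort tasks by relative deadline (ascending):
  Task 5: deadline = 10
  Task 4: deadline = 16
  Task 6: deadline = 18
  Task 3: deadline = 21
  Task 1: deadline = 36
  Task 2: deadline = 37
Priority order (highest first): [5, 4, 6, 3, 1, 2]
Highest priority task = 5

5


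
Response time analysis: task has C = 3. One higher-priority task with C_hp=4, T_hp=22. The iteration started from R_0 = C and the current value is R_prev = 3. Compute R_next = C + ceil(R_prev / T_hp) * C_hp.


R_next = C + ceil(R_prev / T_hp) * C_hp
ceil(3 / 22) = ceil(0.1364) = 1
Interference = 1 * 4 = 4
R_next = 3 + 4 = 7

7


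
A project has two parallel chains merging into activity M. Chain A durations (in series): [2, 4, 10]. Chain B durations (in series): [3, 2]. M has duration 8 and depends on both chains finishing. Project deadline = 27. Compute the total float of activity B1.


Forward pass: ES(B1) = sum of predecessors on chain B = 0
EF = ES + duration = 0 + 3 = 3
Backward pass: LF(M) = deadline = 27; LS(M) = 27 - 8 = 19
LF(B1) = LS(M) - sum(successors on chain B) = 19 - 2 = 17
LS = LF - duration = 17 - 3 = 14
Total float = LS - ES = 14 - 0 = 14

14


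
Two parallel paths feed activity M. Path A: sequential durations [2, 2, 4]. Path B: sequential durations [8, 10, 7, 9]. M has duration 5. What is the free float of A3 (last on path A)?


ES(A3) = sum of predecessors on chain A = 4
EF(A3) = ES + duration = 4 + 4 = 8
Successor of A3 is M. ES(M) = max(sum(A), sum(B)) = max(8, 34) = 34
Free float = ES(successor) - EF(current) = 34 - 8 = 26

26


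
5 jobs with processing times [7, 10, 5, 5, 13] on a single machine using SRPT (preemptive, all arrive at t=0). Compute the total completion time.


Since all jobs arrive at t=0, SRPT equals SPT ordering.
SPT order: [5, 5, 7, 10, 13]
Completion times:
  Job 1: p=5, C=5
  Job 2: p=5, C=10
  Job 3: p=7, C=17
  Job 4: p=10, C=27
  Job 5: p=13, C=40
Total completion time = 5 + 10 + 17 + 27 + 40 = 99

99


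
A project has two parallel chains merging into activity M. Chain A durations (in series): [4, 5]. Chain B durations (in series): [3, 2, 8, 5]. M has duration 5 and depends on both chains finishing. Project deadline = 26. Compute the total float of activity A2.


Forward pass: ES(A2) = sum of predecessors on chain A = 4
EF = ES + duration = 4 + 5 = 9
Backward pass: LF(M) = deadline = 26; LS(M) = 26 - 5 = 21
LF(A2) = LS(M) - sum(successors on chain A) = 21 - 0 = 21
LS = LF - duration = 21 - 5 = 16
Total float = LS - ES = 16 - 4 = 12

12


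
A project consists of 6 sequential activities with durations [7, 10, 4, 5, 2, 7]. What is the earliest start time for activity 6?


Activity 6 starts after activities 1 through 5 complete.
Predecessor durations: [7, 10, 4, 5, 2]
ES = 7 + 10 + 4 + 5 + 2 = 28

28


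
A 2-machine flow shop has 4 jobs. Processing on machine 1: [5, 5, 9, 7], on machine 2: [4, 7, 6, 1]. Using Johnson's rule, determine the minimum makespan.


Apply Johnson's rule:
  Group 1 (a <= b): [(2, 5, 7)]
  Group 2 (a > b): [(3, 9, 6), (1, 5, 4), (4, 7, 1)]
Optimal job order: [2, 3, 1, 4]
Schedule:
  Job 2: M1 done at 5, M2 done at 12
  Job 3: M1 done at 14, M2 done at 20
  Job 1: M1 done at 19, M2 done at 24
  Job 4: M1 done at 26, M2 done at 27
Makespan = 27

27


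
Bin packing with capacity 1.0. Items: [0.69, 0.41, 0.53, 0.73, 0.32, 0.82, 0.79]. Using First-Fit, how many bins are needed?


Place items sequentially using First-Fit:
  Item 0.69 -> new Bin 1
  Item 0.41 -> new Bin 2
  Item 0.53 -> Bin 2 (now 0.94)
  Item 0.73 -> new Bin 3
  Item 0.32 -> new Bin 4
  Item 0.82 -> new Bin 5
  Item 0.79 -> new Bin 6
Total bins used = 6

6


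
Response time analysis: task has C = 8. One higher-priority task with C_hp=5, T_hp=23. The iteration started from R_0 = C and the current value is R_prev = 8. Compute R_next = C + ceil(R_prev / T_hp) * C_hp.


R_next = C + ceil(R_prev / T_hp) * C_hp
ceil(8 / 23) = ceil(0.3478) = 1
Interference = 1 * 5 = 5
R_next = 8 + 5 = 13

13


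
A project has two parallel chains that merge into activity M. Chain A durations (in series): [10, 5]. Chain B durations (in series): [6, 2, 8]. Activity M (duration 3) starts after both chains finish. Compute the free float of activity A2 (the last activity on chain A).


ES(A2) = sum of predecessors on chain A = 10
EF(A2) = ES + duration = 10 + 5 = 15
Successor of A2 is M. ES(M) = max(sum(A), sum(B)) = max(15, 16) = 16
Free float = ES(successor) - EF(current) = 16 - 15 = 1

1


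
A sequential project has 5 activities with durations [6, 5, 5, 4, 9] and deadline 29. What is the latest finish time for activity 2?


LF(activity 2) = deadline - sum of successor durations
Successors: activities 3 through 5 with durations [5, 4, 9]
Sum of successor durations = 18
LF = 29 - 18 = 11

11


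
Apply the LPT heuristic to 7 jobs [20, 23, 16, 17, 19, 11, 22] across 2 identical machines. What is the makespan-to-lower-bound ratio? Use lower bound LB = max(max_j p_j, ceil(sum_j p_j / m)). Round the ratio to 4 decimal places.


LPT order: [23, 22, 20, 19, 17, 16, 11]
Machine loads after assignment: [59, 69]
LPT makespan = 69
Lower bound = max(max_job, ceil(total/2)) = max(23, 64) = 64
Ratio = 69 / 64 = 1.0781

1.0781


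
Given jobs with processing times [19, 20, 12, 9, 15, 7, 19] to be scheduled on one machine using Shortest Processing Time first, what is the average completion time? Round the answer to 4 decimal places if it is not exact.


Sort jobs by processing time (SPT order): [7, 9, 12, 15, 19, 19, 20]
Compute completion times sequentially:
  Job 1: processing = 7, completes at 7
  Job 2: processing = 9, completes at 16
  Job 3: processing = 12, completes at 28
  Job 4: processing = 15, completes at 43
  Job 5: processing = 19, completes at 62
  Job 6: processing = 19, completes at 81
  Job 7: processing = 20, completes at 101
Sum of completion times = 338
Average completion time = 338/7 = 48.2857

48.2857


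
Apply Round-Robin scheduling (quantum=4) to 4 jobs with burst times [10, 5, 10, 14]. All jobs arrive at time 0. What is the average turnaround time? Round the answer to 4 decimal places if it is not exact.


Time quantum = 4
Execution trace:
  J1 runs 4 units, time = 4
  J2 runs 4 units, time = 8
  J3 runs 4 units, time = 12
  J4 runs 4 units, time = 16
  J1 runs 4 units, time = 20
  J2 runs 1 units, time = 21
  J3 runs 4 units, time = 25
  J4 runs 4 units, time = 29
  J1 runs 2 units, time = 31
  J3 runs 2 units, time = 33
  J4 runs 4 units, time = 37
  J4 runs 2 units, time = 39
Finish times: [31, 21, 33, 39]
Average turnaround = 124/4 = 31.0

31.0


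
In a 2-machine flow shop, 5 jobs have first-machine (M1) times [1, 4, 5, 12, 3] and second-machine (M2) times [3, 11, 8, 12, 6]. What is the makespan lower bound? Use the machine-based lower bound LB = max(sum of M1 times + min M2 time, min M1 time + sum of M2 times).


LB1 = sum(M1 times) + min(M2 times) = 25 + 3 = 28
LB2 = min(M1 times) + sum(M2 times) = 1 + 40 = 41
Lower bound = max(LB1, LB2) = max(28, 41) = 41

41


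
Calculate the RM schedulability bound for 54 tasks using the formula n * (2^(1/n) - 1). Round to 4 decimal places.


Compute 2^(1/54) = 1.0129187947
Subtract 1: 1.0129187947 - 1 = 0.0129187947
Multiply by n: 54 * 0.0129187947 = 0.6976149138
Round to 4 dp: 0.6976

0.6976


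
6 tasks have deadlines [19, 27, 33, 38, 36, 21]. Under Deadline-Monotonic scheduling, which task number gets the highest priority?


Sort tasks by relative deadline (ascending):
  Task 1: deadline = 19
  Task 6: deadline = 21
  Task 2: deadline = 27
  Task 3: deadline = 33
  Task 5: deadline = 36
  Task 4: deadline = 38
Priority order (highest first): [1, 6, 2, 3, 5, 4]
Highest priority task = 1

1


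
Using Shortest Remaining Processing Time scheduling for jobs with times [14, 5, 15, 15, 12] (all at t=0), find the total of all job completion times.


Since all jobs arrive at t=0, SRPT equals SPT ordering.
SPT order: [5, 12, 14, 15, 15]
Completion times:
  Job 1: p=5, C=5
  Job 2: p=12, C=17
  Job 3: p=14, C=31
  Job 4: p=15, C=46
  Job 5: p=15, C=61
Total completion time = 5 + 17 + 31 + 46 + 61 = 160

160


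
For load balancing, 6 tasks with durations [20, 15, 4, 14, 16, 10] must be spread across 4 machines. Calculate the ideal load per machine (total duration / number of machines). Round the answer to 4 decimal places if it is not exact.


Total processing time = 20 + 15 + 4 + 14 + 16 + 10 = 79
Number of machines = 4
Ideal balanced load = 79 / 4 = 19.75

19.75


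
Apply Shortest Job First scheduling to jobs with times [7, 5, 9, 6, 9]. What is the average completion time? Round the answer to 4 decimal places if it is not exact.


SJF order (ascending): [5, 6, 7, 9, 9]
Completion times:
  Job 1: burst=5, C=5
  Job 2: burst=6, C=11
  Job 3: burst=7, C=18
  Job 4: burst=9, C=27
  Job 5: burst=9, C=36
Average completion = 97/5 = 19.4

19.4


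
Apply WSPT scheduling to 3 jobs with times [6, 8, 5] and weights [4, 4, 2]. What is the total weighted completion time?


Compute p/w ratios and sort ascending (WSPT): [(6, 4), (8, 4), (5, 2)]
Compute weighted completion times:
  Job (p=6,w=4): C=6, w*C=4*6=24
  Job (p=8,w=4): C=14, w*C=4*14=56
  Job (p=5,w=2): C=19, w*C=2*19=38
Total weighted completion time = 118

118


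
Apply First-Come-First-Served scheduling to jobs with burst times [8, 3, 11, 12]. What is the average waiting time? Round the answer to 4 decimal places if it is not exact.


FCFS order (as given): [8, 3, 11, 12]
Waiting times:
  Job 1: wait = 0
  Job 2: wait = 8
  Job 3: wait = 11
  Job 4: wait = 22
Sum of waiting times = 41
Average waiting time = 41/4 = 10.25

10.25


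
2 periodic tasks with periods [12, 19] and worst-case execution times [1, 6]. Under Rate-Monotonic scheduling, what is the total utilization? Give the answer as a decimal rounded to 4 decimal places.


Compute individual utilizations (exact fractions):
  Task 1: C/T = 1/12 (approx. 0.0833)
  Task 2: C/T = 6/19 (approx. 0.3158)
Total utilization U = 1/12 + 6/19 = 91/228
Rounded to 4 decimal places: U = 0.3991
RM (Liu & Layland) bound for 2 tasks = 0.828427; compare with U = 91/228 (approx. 0.399123)
U <= bound, so schedulable by RM sufficient condition.

0.3991


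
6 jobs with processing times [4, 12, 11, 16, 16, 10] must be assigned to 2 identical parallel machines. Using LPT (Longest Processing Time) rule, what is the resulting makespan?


Sort jobs in decreasing order (LPT): [16, 16, 12, 11, 10, 4]
Assign each job to the least loaded machine:
  Machine 1: jobs [16, 12, 4], load = 32
  Machine 2: jobs [16, 11, 10], load = 37
Makespan = max load = 37

37


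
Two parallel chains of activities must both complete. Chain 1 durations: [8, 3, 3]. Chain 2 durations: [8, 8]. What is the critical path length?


Path A total = 8 + 3 + 3 = 14
Path B total = 8 + 8 = 16
Critical path = longest path = max(14, 16) = 16

16


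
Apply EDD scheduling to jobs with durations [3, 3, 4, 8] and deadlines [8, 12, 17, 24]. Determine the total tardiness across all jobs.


Sort by due date (EDD order): [(3, 8), (3, 12), (4, 17), (8, 24)]
Compute completion times and tardiness:
  Job 1: p=3, d=8, C=3, tardiness=max(0,3-8)=0
  Job 2: p=3, d=12, C=6, tardiness=max(0,6-12)=0
  Job 3: p=4, d=17, C=10, tardiness=max(0,10-17)=0
  Job 4: p=8, d=24, C=18, tardiness=max(0,18-24)=0
Total tardiness = 0

0


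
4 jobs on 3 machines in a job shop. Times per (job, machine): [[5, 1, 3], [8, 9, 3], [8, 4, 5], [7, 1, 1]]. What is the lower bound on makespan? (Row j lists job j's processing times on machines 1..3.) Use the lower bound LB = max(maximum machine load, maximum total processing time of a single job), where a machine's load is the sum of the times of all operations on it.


Machine loads:
  Machine 1: 5 + 8 + 8 + 7 = 28
  Machine 2: 1 + 9 + 4 + 1 = 15
  Machine 3: 3 + 3 + 5 + 1 = 12
Max machine load = 28
Job totals:
  Job 1: 9
  Job 2: 20
  Job 3: 17
  Job 4: 9
Max job total = 20
Lower bound = max(28, 20) = 28

28


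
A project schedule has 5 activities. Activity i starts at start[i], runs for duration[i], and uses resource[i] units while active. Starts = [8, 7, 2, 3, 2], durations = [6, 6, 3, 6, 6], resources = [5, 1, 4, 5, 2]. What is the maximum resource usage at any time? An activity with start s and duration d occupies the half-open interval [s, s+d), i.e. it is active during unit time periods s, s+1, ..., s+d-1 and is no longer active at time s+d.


Each activity i is active on [start_i, start_i + duration_i).
Compute total resource usage per time slot:
  t=0: active resources = [], total = 0
  t=1: active resources = [], total = 0
  t=2: active resources = [4, 2], total = 6
  t=3: active resources = [4, 5, 2], total = 11
  t=4: active resources = [4, 5, 2], total = 11
  t=5: active resources = [5, 2], total = 7
  t=6: active resources = [5, 2], total = 7
  t=7: active resources = [1, 5, 2], total = 8
  t=8: active resources = [5, 1, 5], total = 11
  t=9: active resources = [5, 1], total = 6
  t=10: active resources = [5, 1], total = 6
  t=11: active resources = [5, 1], total = 6
  t=12: active resources = [5, 1], total = 6
  t=13: active resources = [5], total = 5
Peak resource demand = 11

11


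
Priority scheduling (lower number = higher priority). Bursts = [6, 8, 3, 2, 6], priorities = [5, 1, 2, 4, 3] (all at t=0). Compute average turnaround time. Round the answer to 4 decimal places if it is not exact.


Sort by priority (ascending = highest first):
Order: [(1, 8), (2, 3), (3, 6), (4, 2), (5, 6)]
Completion times:
  Priority 1, burst=8, C=8
  Priority 2, burst=3, C=11
  Priority 3, burst=6, C=17
  Priority 4, burst=2, C=19
  Priority 5, burst=6, C=25
Average turnaround = 80/5 = 16.0

16.0


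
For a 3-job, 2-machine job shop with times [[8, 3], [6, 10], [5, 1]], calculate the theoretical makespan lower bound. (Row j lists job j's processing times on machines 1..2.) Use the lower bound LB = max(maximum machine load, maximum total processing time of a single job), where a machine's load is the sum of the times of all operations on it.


Machine loads:
  Machine 1: 8 + 6 + 5 = 19
  Machine 2: 3 + 10 + 1 = 14
Max machine load = 19
Job totals:
  Job 1: 11
  Job 2: 16
  Job 3: 6
Max job total = 16
Lower bound = max(19, 16) = 19

19


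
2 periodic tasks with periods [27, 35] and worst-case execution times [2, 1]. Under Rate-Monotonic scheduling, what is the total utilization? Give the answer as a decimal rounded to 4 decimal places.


Compute individual utilizations (exact fractions):
  Task 1: C/T = 2/27 (approx. 0.0741)
  Task 2: C/T = 1/35 (approx. 0.0286)
Total utilization U = 2/27 + 1/35 = 97/945
Rounded to 4 decimal places: U = 0.1026
RM (Liu & Layland) bound for 2 tasks = 0.828427; compare with U = 97/945 (approx. 0.102646)
U <= bound, so schedulable by RM sufficient condition.

0.1026


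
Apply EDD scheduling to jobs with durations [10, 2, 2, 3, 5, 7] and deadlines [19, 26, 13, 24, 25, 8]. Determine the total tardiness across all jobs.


Sort by due date (EDD order): [(7, 8), (2, 13), (10, 19), (3, 24), (5, 25), (2, 26)]
Compute completion times and tardiness:
  Job 1: p=7, d=8, C=7, tardiness=max(0,7-8)=0
  Job 2: p=2, d=13, C=9, tardiness=max(0,9-13)=0
  Job 3: p=10, d=19, C=19, tardiness=max(0,19-19)=0
  Job 4: p=3, d=24, C=22, tardiness=max(0,22-24)=0
  Job 5: p=5, d=25, C=27, tardiness=max(0,27-25)=2
  Job 6: p=2, d=26, C=29, tardiness=max(0,29-26)=3
Total tardiness = 5

5


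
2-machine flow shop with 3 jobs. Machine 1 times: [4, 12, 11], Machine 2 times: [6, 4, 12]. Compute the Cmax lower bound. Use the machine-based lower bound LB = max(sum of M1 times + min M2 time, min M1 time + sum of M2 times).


LB1 = sum(M1 times) + min(M2 times) = 27 + 4 = 31
LB2 = min(M1 times) + sum(M2 times) = 4 + 22 = 26
Lower bound = max(LB1, LB2) = max(31, 26) = 31

31


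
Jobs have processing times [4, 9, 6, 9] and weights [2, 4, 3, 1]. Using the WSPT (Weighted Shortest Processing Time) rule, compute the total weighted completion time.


Compute p/w ratios and sort ascending (WSPT): [(4, 2), (6, 3), (9, 4), (9, 1)]
Compute weighted completion times:
  Job (p=4,w=2): C=4, w*C=2*4=8
  Job (p=6,w=3): C=10, w*C=3*10=30
  Job (p=9,w=4): C=19, w*C=4*19=76
  Job (p=9,w=1): C=28, w*C=1*28=28
Total weighted completion time = 142

142


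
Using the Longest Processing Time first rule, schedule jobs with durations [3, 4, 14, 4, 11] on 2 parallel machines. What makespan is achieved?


Sort jobs in decreasing order (LPT): [14, 11, 4, 4, 3]
Assign each job to the least loaded machine:
  Machine 1: jobs [14, 4], load = 18
  Machine 2: jobs [11, 4, 3], load = 18
Makespan = max load = 18

18


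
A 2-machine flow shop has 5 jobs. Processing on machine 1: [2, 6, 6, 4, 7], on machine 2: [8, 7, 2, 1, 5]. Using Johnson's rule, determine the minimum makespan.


Apply Johnson's rule:
  Group 1 (a <= b): [(1, 2, 8), (2, 6, 7)]
  Group 2 (a > b): [(5, 7, 5), (3, 6, 2), (4, 4, 1)]
Optimal job order: [1, 2, 5, 3, 4]
Schedule:
  Job 1: M1 done at 2, M2 done at 10
  Job 2: M1 done at 8, M2 done at 17
  Job 5: M1 done at 15, M2 done at 22
  Job 3: M1 done at 21, M2 done at 24
  Job 4: M1 done at 25, M2 done at 26
Makespan = 26

26


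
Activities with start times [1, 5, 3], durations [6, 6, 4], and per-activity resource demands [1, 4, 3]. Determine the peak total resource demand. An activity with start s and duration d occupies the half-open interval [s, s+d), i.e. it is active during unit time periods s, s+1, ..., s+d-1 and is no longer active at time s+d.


Each activity i is active on [start_i, start_i + duration_i).
Compute total resource usage per time slot:
  t=0: active resources = [], total = 0
  t=1: active resources = [1], total = 1
  t=2: active resources = [1], total = 1
  t=3: active resources = [1, 3], total = 4
  t=4: active resources = [1, 3], total = 4
  t=5: active resources = [1, 4, 3], total = 8
  t=6: active resources = [1, 4, 3], total = 8
  t=7: active resources = [4], total = 4
  t=8: active resources = [4], total = 4
  t=9: active resources = [4], total = 4
  t=10: active resources = [4], total = 4
Peak resource demand = 8

8


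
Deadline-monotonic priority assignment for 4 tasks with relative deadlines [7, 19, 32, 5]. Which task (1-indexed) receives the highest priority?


Sort tasks by relative deadline (ascending):
  Task 4: deadline = 5
  Task 1: deadline = 7
  Task 2: deadline = 19
  Task 3: deadline = 32
Priority order (highest first): [4, 1, 2, 3]
Highest priority task = 4

4


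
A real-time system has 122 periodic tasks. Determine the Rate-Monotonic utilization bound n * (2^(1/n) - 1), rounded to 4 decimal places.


Compute 2^(1/122) = 1.0056977048
Subtract 1: 1.0056977048 - 1 = 0.0056977048
Multiply by n: 122 * 0.0056977048 = 0.6951199856
Round to 4 dp: 0.6951

0.6951


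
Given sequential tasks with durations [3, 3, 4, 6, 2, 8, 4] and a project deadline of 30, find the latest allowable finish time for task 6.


LF(activity 6) = deadline - sum of successor durations
Successors: activities 7 through 7 with durations [4]
Sum of successor durations = 4
LF = 30 - 4 = 26

26


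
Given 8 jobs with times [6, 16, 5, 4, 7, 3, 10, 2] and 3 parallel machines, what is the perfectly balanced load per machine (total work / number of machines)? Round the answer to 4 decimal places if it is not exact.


Total processing time = 6 + 16 + 5 + 4 + 7 + 3 + 10 + 2 = 53
Number of machines = 3
Ideal balanced load = 53 / 3 = 17.6667

17.6667


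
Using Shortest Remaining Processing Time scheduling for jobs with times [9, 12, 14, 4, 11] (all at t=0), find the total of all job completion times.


Since all jobs arrive at t=0, SRPT equals SPT ordering.
SPT order: [4, 9, 11, 12, 14]
Completion times:
  Job 1: p=4, C=4
  Job 2: p=9, C=13
  Job 3: p=11, C=24
  Job 4: p=12, C=36
  Job 5: p=14, C=50
Total completion time = 4 + 13 + 24 + 36 + 50 = 127

127


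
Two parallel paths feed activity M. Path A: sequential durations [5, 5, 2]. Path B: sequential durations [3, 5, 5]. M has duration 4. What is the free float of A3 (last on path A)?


ES(A3) = sum of predecessors on chain A = 10
EF(A3) = ES + duration = 10 + 2 = 12
Successor of A3 is M. ES(M) = max(sum(A), sum(B)) = max(12, 13) = 13
Free float = ES(successor) - EF(current) = 13 - 12 = 1

1


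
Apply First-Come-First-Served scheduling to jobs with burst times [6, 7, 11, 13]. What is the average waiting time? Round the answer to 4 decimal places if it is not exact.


FCFS order (as given): [6, 7, 11, 13]
Waiting times:
  Job 1: wait = 0
  Job 2: wait = 6
  Job 3: wait = 13
  Job 4: wait = 24
Sum of waiting times = 43
Average waiting time = 43/4 = 10.75

10.75


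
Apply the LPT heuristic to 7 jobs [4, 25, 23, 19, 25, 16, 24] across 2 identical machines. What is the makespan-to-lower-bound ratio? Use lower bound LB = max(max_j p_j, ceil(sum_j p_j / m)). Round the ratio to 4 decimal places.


LPT order: [25, 25, 24, 23, 19, 16, 4]
Machine loads after assignment: [69, 67]
LPT makespan = 69
Lower bound = max(max_job, ceil(total/2)) = max(25, 68) = 68
Ratio = 69 / 68 = 1.0147

1.0147


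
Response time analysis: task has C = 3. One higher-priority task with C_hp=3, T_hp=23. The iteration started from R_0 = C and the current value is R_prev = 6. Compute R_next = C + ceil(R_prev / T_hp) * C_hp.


R_next = C + ceil(R_prev / T_hp) * C_hp
ceil(6 / 23) = ceil(0.2609) = 1
Interference = 1 * 3 = 3
R_next = 3 + 3 = 6
R_next = R_prev, so the iteration has converged (response time = 6).

6


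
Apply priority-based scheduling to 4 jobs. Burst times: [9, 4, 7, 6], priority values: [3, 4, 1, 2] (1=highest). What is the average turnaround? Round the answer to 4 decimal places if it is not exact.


Sort by priority (ascending = highest first):
Order: [(1, 7), (2, 6), (3, 9), (4, 4)]
Completion times:
  Priority 1, burst=7, C=7
  Priority 2, burst=6, C=13
  Priority 3, burst=9, C=22
  Priority 4, burst=4, C=26
Average turnaround = 68/4 = 17.0

17.0


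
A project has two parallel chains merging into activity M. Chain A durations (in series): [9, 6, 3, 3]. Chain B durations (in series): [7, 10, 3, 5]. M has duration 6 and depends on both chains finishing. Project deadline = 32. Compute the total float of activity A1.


Forward pass: ES(A1) = sum of predecessors on chain A = 0
EF = ES + duration = 0 + 9 = 9
Backward pass: LF(M) = deadline = 32; LS(M) = 32 - 6 = 26
LF(A1) = LS(M) - sum(successors on chain A) = 26 - 12 = 14
LS = LF - duration = 14 - 9 = 5
Total float = LS - ES = 5 - 0 = 5

5


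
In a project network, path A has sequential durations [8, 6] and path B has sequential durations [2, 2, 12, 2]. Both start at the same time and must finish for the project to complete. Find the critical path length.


Path A total = 8 + 6 = 14
Path B total = 2 + 2 + 12 + 2 = 18
Critical path = longest path = max(14, 18) = 18

18


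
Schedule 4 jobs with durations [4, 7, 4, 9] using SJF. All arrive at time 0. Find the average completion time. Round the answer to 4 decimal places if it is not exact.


SJF order (ascending): [4, 4, 7, 9]
Completion times:
  Job 1: burst=4, C=4
  Job 2: burst=4, C=8
  Job 3: burst=7, C=15
  Job 4: burst=9, C=24
Average completion = 51/4 = 12.75

12.75


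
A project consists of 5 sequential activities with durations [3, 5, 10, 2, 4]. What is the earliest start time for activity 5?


Activity 5 starts after activities 1 through 4 complete.
Predecessor durations: [3, 5, 10, 2]
ES = 3 + 5 + 10 + 2 = 20

20
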